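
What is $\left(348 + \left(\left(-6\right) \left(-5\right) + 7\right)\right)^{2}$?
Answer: $148225$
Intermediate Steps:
$\left(348 + \left(\left(-6\right) \left(-5\right) + 7\right)\right)^{2} = \left(348 + \left(30 + 7\right)\right)^{2} = \left(348 + 37\right)^{2} = 385^{2} = 148225$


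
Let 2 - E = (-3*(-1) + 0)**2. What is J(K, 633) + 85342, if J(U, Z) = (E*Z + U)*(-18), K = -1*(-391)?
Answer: 158062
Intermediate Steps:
K = 391
E = -7 (E = 2 - (-3*(-1) + 0)**2 = 2 - (3 + 0)**2 = 2 - 1*3**2 = 2 - 1*9 = 2 - 9 = -7)
J(U, Z) = -18*U + 126*Z (J(U, Z) = (-7*Z + U)*(-18) = (U - 7*Z)*(-18) = -18*U + 126*Z)
J(K, 633) + 85342 = (-18*391 + 126*633) + 85342 = (-7038 + 79758) + 85342 = 72720 + 85342 = 158062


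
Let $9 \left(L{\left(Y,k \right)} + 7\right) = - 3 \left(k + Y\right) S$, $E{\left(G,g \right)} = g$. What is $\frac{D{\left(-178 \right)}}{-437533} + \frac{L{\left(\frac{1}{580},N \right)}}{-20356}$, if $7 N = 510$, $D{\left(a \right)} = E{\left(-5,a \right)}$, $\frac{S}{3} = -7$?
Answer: $- \frac{125547386711}{5165724613840} \approx -0.024304$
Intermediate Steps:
$S = -21$ ($S = 3 \left(-7\right) = -21$)
$D{\left(a \right)} = a$
$N = \frac{510}{7}$ ($N = \frac{1}{7} \cdot 510 = \frac{510}{7} \approx 72.857$)
$L{\left(Y,k \right)} = -7 + 7 Y + 7 k$ ($L{\left(Y,k \right)} = -7 + \frac{- 3 \left(k + Y\right) \left(-21\right)}{9} = -7 + \frac{- 3 \left(Y + k\right) \left(-21\right)}{9} = -7 + \frac{\left(- 3 Y - 3 k\right) \left(-21\right)}{9} = -7 + \frac{63 Y + 63 k}{9} = -7 + \left(7 Y + 7 k\right) = -7 + 7 Y + 7 k$)
$\frac{D{\left(-178 \right)}}{-437533} + \frac{L{\left(\frac{1}{580},N \right)}}{-20356} = - \frac{178}{-437533} + \frac{-7 + \frac{7}{580} + 7 \cdot \frac{510}{7}}{-20356} = \left(-178\right) \left(- \frac{1}{437533}\right) + \left(-7 + 7 \cdot \frac{1}{580} + 510\right) \left(- \frac{1}{20356}\right) = \frac{178}{437533} + \left(-7 + \frac{7}{580} + 510\right) \left(- \frac{1}{20356}\right) = \frac{178}{437533} + \frac{291747}{580} \left(- \frac{1}{20356}\right) = \frac{178}{437533} - \frac{291747}{11806480} = - \frac{125547386711}{5165724613840}$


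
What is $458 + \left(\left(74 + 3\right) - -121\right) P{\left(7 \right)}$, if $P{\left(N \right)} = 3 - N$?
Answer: $-334$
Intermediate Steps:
$458 + \left(\left(74 + 3\right) - -121\right) P{\left(7 \right)} = 458 + \left(\left(74 + 3\right) - -121\right) \left(3 - 7\right) = 458 + \left(77 + 121\right) \left(3 - 7\right) = 458 + 198 \left(-4\right) = 458 - 792 = -334$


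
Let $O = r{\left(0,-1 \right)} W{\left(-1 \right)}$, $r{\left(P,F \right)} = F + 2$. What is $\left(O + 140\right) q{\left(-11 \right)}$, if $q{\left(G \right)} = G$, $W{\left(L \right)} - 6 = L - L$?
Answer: $-1606$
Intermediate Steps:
$W{\left(L \right)} = 6$ ($W{\left(L \right)} = 6 + \left(L - L\right) = 6 + 0 = 6$)
$r{\left(P,F \right)} = 2 + F$
$O = 6$ ($O = \left(2 - 1\right) 6 = 1 \cdot 6 = 6$)
$\left(O + 140\right) q{\left(-11 \right)} = \left(6 + 140\right) \left(-11\right) = 146 \left(-11\right) = -1606$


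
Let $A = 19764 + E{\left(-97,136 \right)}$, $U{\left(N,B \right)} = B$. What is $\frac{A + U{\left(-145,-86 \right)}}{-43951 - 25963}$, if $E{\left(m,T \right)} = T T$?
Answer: $- \frac{19087}{34957} \approx -0.54601$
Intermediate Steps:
$E{\left(m,T \right)} = T^{2}$
$A = 38260$ ($A = 19764 + 136^{2} = 19764 + 18496 = 38260$)
$\frac{A + U{\left(-145,-86 \right)}}{-43951 - 25963} = \frac{38260 - 86}{-43951 - 25963} = \frac{38174}{-69914} = 38174 \left(- \frac{1}{69914}\right) = - \frac{19087}{34957}$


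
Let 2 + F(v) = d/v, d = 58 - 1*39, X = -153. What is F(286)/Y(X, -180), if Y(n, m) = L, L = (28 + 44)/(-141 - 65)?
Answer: 56959/10296 ≈ 5.5322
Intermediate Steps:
d = 19 (d = 58 - 39 = 19)
F(v) = -2 + 19/v
L = -36/103 (L = 72/(-206) = 72*(-1/206) = -36/103 ≈ -0.34951)
Y(n, m) = -36/103
F(286)/Y(X, -180) = (-2 + 19/286)/(-36/103) = (-2 + 19*(1/286))*(-103/36) = (-2 + 19/286)*(-103/36) = -553/286*(-103/36) = 56959/10296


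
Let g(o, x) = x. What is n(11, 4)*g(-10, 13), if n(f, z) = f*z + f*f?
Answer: 2145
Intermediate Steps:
n(f, z) = f**2 + f*z (n(f, z) = f*z + f**2 = f**2 + f*z)
n(11, 4)*g(-10, 13) = (11*(11 + 4))*13 = (11*15)*13 = 165*13 = 2145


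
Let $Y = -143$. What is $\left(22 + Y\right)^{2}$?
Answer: $14641$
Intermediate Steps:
$\left(22 + Y\right)^{2} = \left(22 - 143\right)^{2} = \left(-121\right)^{2} = 14641$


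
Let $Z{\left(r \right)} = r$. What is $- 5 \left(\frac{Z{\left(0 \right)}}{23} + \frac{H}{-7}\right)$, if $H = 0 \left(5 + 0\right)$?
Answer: $0$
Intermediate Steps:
$H = 0$ ($H = 0 \cdot 5 = 0$)
$- 5 \left(\frac{Z{\left(0 \right)}}{23} + \frac{H}{-7}\right) = - 5 \left(\frac{0}{23} + \frac{0}{-7}\right) = - 5 \left(0 \cdot \frac{1}{23} + 0 \left(- \frac{1}{7}\right)\right) = - 5 \left(0 + 0\right) = \left(-5\right) 0 = 0$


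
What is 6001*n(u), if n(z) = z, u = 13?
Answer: 78013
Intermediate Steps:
6001*n(u) = 6001*13 = 78013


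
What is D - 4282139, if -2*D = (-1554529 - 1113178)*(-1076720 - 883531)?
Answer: -5229383878735/2 ≈ -2.6147e+12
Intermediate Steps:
D = -5229375314457/2 (D = -(-1554529 - 1113178)*(-1076720 - 883531)/2 = -(-2667707)*(-1960251)/2 = -½*5229375314457 = -5229375314457/2 ≈ -2.6147e+12)
D - 4282139 = -5229375314457/2 - 4282139 = -5229383878735/2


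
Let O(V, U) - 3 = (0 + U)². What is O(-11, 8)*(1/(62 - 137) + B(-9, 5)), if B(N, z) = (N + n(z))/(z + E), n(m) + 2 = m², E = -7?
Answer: -35242/75 ≈ -469.89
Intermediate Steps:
O(V, U) = 3 + U² (O(V, U) = 3 + (0 + U)² = 3 + U²)
n(m) = -2 + m²
B(N, z) = (-2 + N + z²)/(-7 + z) (B(N, z) = (N + (-2 + z²))/(z - 7) = (-2 + N + z²)/(-7 + z))
O(-11, 8)*(1/(62 - 137) + B(-9, 5)) = (3 + 8²)*(1/(62 - 137) + (-2 - 9 + 5²)/(-7 + 5)) = (3 + 64)*(1/(-75) + (-2 - 9 + 25)/(-2)) = 67*(-1/75 - ½*14) = 67*(-1/75 - 7) = 67*(-526/75) = -35242/75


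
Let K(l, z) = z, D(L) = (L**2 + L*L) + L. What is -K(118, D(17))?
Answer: -595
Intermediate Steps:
D(L) = L + 2*L**2 (D(L) = (L**2 + L**2) + L = 2*L**2 + L = L + 2*L**2)
-K(118, D(17)) = -17*(1 + 2*17) = -17*(1 + 34) = -17*35 = -1*595 = -595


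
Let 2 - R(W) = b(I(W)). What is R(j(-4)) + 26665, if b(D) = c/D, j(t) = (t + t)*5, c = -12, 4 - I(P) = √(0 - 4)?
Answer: 133347/5 + 6*I/5 ≈ 26669.0 + 1.2*I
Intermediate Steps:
I(P) = 4 - 2*I (I(P) = 4 - √(0 - 4) = 4 - √(-4) = 4 - 2*I)
j(t) = 10*t (j(t) = (2*t)*5 = 10*t)
b(D) = -12/D
R(W) = 2 + 3*(4 + 2*I)/5 (R(W) = 2 - (-12)/(4 - 2*I) = 2 - (-12)*(4 + 2*I)/20 = 2 - (-3)*(4 + 2*I)/5 = 2 + 3*(4 + 2*I)/5)
R(j(-4)) + 26665 = (22/5 + 6*I/5) + 26665 = 133347/5 + 6*I/5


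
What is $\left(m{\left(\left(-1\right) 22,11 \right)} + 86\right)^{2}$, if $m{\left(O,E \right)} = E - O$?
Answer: $14161$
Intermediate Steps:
$\left(m{\left(\left(-1\right) 22,11 \right)} + 86\right)^{2} = \left(\left(11 - \left(-1\right) 22\right) + 86\right)^{2} = \left(\left(11 - -22\right) + 86\right)^{2} = \left(\left(11 + 22\right) + 86\right)^{2} = \left(33 + 86\right)^{2} = 119^{2} = 14161$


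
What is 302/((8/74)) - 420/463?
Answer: 2585941/926 ≈ 2792.6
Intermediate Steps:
302/((8/74)) - 420/463 = 302/((8*(1/74))) - 420*1/463 = 302/(4/37) - 420/463 = 302*(37/4) - 420/463 = 5587/2 - 420/463 = 2585941/926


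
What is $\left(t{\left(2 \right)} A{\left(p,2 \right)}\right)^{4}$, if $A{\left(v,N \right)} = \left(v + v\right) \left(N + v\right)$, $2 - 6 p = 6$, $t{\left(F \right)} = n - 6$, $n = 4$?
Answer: $\frac{1048576}{6561} \approx 159.82$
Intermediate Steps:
$t{\left(F \right)} = -2$ ($t{\left(F \right)} = 4 - 6 = -2$)
$p = - \frac{2}{3}$ ($p = \frac{1}{3} - 1 = - \frac{2}{3} \approx -0.66667$)
$A{\left(v,N \right)} = 2 v \left(N + v\right)$
$\left(t{\left(2 \right)} A{\left(p,2 \right)}\right)^{4} = \left(- 2 \cdot 2 \left(- \frac{2}{3}\right) \left(2 - \frac{2}{3}\right)\right)^{4} = \left(- 2 \cdot 2 \left(- \frac{2}{3}\right) \frac{4}{3}\right)^{4} = \left(\left(-2\right) \left(- \frac{16}{9}\right)\right)^{4} = \left(\frac{32}{9}\right)^{4} = \frac{1048576}{6561}$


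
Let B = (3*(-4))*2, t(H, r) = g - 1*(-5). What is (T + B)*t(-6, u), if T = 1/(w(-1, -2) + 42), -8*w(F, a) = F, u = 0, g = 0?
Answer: -40400/337 ≈ -119.88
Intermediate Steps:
t(H, r) = 5 (t(H, r) = 0 - 1*(-5) = 0 + 5 = 5)
w(F, a) = -F/8
T = 8/337 (T = 1/(-⅛*(-1) + 42) = 1/(⅛ + 42) = 1/(337/8) = 8/337 ≈ 0.023739)
B = -24 (B = -12*2 = -24)
(T + B)*t(-6, u) = (8/337 - 24)*5 = -8080/337*5 = -40400/337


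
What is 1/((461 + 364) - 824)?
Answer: 1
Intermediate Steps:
1/((461 + 364) - 824) = 1/(825 - 824) = 1/1 = 1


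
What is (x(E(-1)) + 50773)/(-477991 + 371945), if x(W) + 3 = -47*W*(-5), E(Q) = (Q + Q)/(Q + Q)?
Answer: -51005/106046 ≈ -0.48097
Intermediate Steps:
E(Q) = 1 (E(Q) = (2*Q)/((2*Q)) = (2*Q)*(1/(2*Q)) = 1)
x(W) = -3 + 235*W (x(W) = -3 - 47*W*(-5) = -3 - (-235)*W = -3 + 235*W)
(x(E(-1)) + 50773)/(-477991 + 371945) = ((-3 + 235*1) + 50773)/(-477991 + 371945) = ((-3 + 235) + 50773)/(-106046) = (232 + 50773)*(-1/106046) = 51005*(-1/106046) = -51005/106046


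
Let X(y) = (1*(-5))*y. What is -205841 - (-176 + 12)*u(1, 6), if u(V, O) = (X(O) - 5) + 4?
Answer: -210925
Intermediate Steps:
X(y) = -5*y
u(V, O) = -1 - 5*O (u(V, O) = (-5*O - 5) + 4 = (-5 - 5*O) + 4 = -1 - 5*O)
-205841 - (-176 + 12)*u(1, 6) = -205841 - (-176 + 12)*(-1 - 5*6) = -205841 - (-164)*(-1 - 30) = -205841 - (-164)*(-31) = -205841 - 1*5084 = -205841 - 5084 = -210925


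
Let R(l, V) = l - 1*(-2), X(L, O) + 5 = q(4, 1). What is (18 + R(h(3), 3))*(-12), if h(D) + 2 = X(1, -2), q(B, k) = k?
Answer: -168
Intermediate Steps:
X(L, O) = -4 (X(L, O) = -5 + 1 = -4)
h(D) = -6 (h(D) = -2 - 4 = -6)
R(l, V) = 2 + l (R(l, V) = l + 2 = 2 + l)
(18 + R(h(3), 3))*(-12) = (18 + (2 - 6))*(-12) = (18 - 4)*(-12) = 14*(-12) = -168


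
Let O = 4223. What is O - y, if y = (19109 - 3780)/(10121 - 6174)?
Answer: 16652852/3947 ≈ 4219.1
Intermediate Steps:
y = 15329/3947 ≈ 3.8837
O - y = 4223 - 1*15329/3947 = 4223 - 15329/3947 = 16652852/3947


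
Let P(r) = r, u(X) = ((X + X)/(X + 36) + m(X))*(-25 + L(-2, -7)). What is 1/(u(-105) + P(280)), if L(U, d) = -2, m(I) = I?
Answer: 23/69755 ≈ 0.00032973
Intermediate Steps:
u(X) = -27*X - 54*X/(36 + X) (u(X) = ((X + X)/(X + 36) + X)*(-25 - 2) = ((2*X)/(36 + X) + X)*(-27) = (2*X/(36 + X) + X)*(-27) = (X + 2*X/(36 + X))*(-27) = -27*X - 54*X/(36 + X))
1/(u(-105) + P(280)) = 1/(27*(-105)*(-38 - 1*(-105))/(36 - 105) + 280) = 1/(27*(-105)*(-38 + 105)/(-69) + 280) = 1/(27*(-105)*(-1/69)*67 + 280) = 1/(63315/23 + 280) = 1/(69755/23) = 23/69755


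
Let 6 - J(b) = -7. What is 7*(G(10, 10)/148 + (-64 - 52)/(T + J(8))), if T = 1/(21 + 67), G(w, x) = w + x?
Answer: -2603797/42365 ≈ -61.461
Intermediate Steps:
T = 1/88 ≈ 0.011364
J(b) = 13 (J(b) = 6 - 1*(-7) = 6 + 7 = 13)
7*(G(10, 10)/148 + (-64 - 52)/(T + J(8))) = 7*((10 + 10)/148 + (-64 - 52)/(1/88 + 13)) = 7*(20*(1/148) - 116/1145/88) = 7*(5/37 - 116*88/1145) = 7*(5/37 - 10208/1145) = 7*(-371971/42365) = -2603797/42365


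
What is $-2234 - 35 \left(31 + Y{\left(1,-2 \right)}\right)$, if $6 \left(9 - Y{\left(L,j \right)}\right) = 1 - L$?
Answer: $-3634$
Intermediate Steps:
$Y{\left(L,j \right)} = \frac{53}{6} + \frac{L}{6}$ ($Y{\left(L,j \right)} = 9 - \frac{1 - L}{6} = 9 + \left(- \frac{1}{6} + \frac{L}{6}\right) = \frac{53}{6} + \frac{L}{6}$)
$-2234 - 35 \left(31 + Y{\left(1,-2 \right)}\right) = -2234 - 35 \left(31 + \left(\frac{53}{6} + \frac{1}{6} \cdot 1\right)\right) = -2234 - 35 \left(31 + \left(\frac{53}{6} + \frac{1}{6}\right)\right) = -2234 - 35 \left(31 + 9\right) = -2234 - 1400 = -3634$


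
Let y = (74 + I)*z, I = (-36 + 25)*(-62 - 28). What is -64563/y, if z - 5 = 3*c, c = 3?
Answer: -64563/14896 ≈ -4.3343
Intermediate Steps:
I = 990 (I = -11*(-90) = 990)
z = 14 (z = 5 + 3*3 = 5 + 9 = 14)
y = 14896 (y = (74 + 990)*14 = 1064*14 = 14896)
-64563/y = -64563/14896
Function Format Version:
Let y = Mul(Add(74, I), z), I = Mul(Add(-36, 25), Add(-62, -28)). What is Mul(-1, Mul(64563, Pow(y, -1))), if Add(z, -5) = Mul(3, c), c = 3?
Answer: Rational(-64563, 14896) ≈ -4.3343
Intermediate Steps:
I = 990 (I = Mul(-11, -90) = 990)
z = 14 (z = Add(5, Mul(3, 3)) = Add(5, 9) = 14)
y = 14896 (y = Mul(Add(74, 990), 14) = Mul(1064, 14) = 14896)
Mul(-1, Mul(64563, Pow(y, -1))) = Mul(-1, Mul(64563, Pow(14896, -1))) = Mul(-1, Mul(64563, Rational(1, 14896))) = Mul(-1, Rational(64563, 14896)) = Rational(-64563, 14896)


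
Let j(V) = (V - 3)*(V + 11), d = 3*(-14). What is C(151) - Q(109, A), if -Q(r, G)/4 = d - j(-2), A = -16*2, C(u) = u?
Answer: 163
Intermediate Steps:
d = -42
A = -32
j(V) = (-3 + V)*(11 + V)
Q(r, G) = -12 (Q(r, G) = -4*(-42 - (-33 + (-2)² + 8*(-2))) = -4*(-42 - (-33 + 4 - 16)) = -4*(-42 - 1*(-45)) = -4*(-42 + 45) = -4*3 = -12)
C(151) - Q(109, A) = 151 - 1*(-12) = 151 + 12 = 163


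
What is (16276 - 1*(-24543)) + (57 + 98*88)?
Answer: 49500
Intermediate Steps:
(16276 - 1*(-24543)) + (57 + 98*88) = (16276 + 24543) + (57 + 8624) = 40819 + 8681 = 49500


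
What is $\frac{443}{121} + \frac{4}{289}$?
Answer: $\frac{128511}{34969} \approx 3.675$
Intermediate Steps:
$\frac{443}{121} + \frac{4}{289} = \frac{128511}{34969}$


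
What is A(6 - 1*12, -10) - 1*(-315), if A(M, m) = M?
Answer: 309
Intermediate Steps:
A(6 - 1*12, -10) - 1*(-315) = (6 - 1*12) - 1*(-315) = (6 - 12) + 315 = -6 + 315 = 309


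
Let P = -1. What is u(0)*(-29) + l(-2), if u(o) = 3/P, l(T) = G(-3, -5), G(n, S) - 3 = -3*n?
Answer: 99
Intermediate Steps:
G(n, S) = 3 - 3*n
l(T) = 12 (l(T) = 3 - 3*(-3) = 3 + 9 = 12)
u(o) = -3 (u(o) = 3/(-1) = 3*(-1) = -3)
u(0)*(-29) + l(-2) = -3*(-29) + 12 = 87 + 12 = 99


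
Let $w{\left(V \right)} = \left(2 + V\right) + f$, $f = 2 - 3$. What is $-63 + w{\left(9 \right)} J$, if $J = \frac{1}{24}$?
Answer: $- \frac{751}{12} \approx -62.583$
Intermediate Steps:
$f = -1$ ($f = 2 - 3 = -1$)
$w{\left(V \right)} = 1 + V$ ($w{\left(V \right)} = \left(2 + V\right) - 1 = 1 + V$)
$J = \frac{1}{24} \approx 0.041667$
$-63 + w{\left(9 \right)} J = -63 + \left(1 + 9\right) \frac{1}{24} = -63 + 10 \cdot \frac{1}{24} = -63 + \frac{5}{12} = - \frac{751}{12}$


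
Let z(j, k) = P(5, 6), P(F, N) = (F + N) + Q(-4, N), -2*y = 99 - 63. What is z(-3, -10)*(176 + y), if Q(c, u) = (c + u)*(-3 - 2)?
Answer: 158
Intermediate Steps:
y = -18 (y = -(99 - 63)/2 = -½*36 = -18)
Q(c, u) = -5*c - 5*u (Q(c, u) = (c + u)*(-5) = -5*c - 5*u)
P(F, N) = 20 + F - 4*N (P(F, N) = (F + N) + (-5*(-4) - 5*N) = (F + N) + (20 - 5*N) = 20 + F - 4*N)
z(j, k) = 1 (z(j, k) = 20 + 5 - 4*6 = 20 + 5 - 24 = 1)
z(-3, -10)*(176 + y) = 1*(176 - 18) = 1*158 = 158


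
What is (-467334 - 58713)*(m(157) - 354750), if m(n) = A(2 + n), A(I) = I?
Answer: 186531531777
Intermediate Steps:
m(n) = 2 + n
(-467334 - 58713)*(m(157) - 354750) = (-467334 - 58713)*((2 + 157) - 354750) = -526047*(159 - 354750) = -526047*(-354591) = 186531531777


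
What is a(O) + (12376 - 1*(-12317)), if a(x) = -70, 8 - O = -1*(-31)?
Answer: 24623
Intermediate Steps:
O = -23 (O = 8 - (-1)*(-31) = 8 - 1*31 = 8 - 31 = -23)
a(O) + (12376 - 1*(-12317)) = -70 + (12376 - 1*(-12317)) = -70 + (12376 + 12317) = -70 + 24693 = 24623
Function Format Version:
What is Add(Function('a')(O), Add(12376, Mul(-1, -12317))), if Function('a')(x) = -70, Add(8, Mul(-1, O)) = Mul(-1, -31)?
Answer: 24623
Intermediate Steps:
O = -23 (O = Add(8, Mul(-1, Mul(-1, -31))) = Add(8, Mul(-1, 31)) = Add(8, -31) = -23)
Add(Function('a')(O), Add(12376, Mul(-1, -12317))) = Add(-70, Add(12376, Mul(-1, -12317))) = Add(-70, Add(12376, 12317)) = Add(-70, 24693) = 24623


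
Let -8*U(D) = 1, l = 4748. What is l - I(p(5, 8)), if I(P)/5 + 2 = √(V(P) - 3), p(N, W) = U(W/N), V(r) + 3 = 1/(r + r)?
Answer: 4758 - 5*I*√10 ≈ 4758.0 - 15.811*I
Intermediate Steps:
V(r) = -3 + 1/(2*r) (V(r) = -3 + 1/(r + r) = -3 + 1/(2*r))
U(D) = -⅛ (U(D) = -⅛*1 = -⅛)
p(N, W) = -⅛
I(P) = -10 + 5*√(-6 + 1/(2*P)) (I(P) = -10 + 5*√((-3 + 1/(2*P)) - 3) = -10 + 5*√(-6 + 1/(2*P)))
l - I(p(5, 8)) = 4748 - (-10 + 5*√(-24 + 2/(-⅛))/2) = 4748 - (-10 + 5*√(-24 + 2*(-8))/2) = 4748 - (-10 + 5*√(-24 - 16)/2) = 4748 - (-10 + 5*√(-40)/2) = 4748 - (-10 + 5*(2*I*√10)/2) = 4748 - (-10 + 5*I*√10) = 4748 + (10 - 5*I*√10) = 4758 - 5*I*√10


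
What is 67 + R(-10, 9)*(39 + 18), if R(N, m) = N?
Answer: -503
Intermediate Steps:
67 + R(-10, 9)*(39 + 18) = 67 - 10*(39 + 18) = 67 - 10*57 = 67 - 570 = -503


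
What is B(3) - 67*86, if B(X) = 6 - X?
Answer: -5759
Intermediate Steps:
B(3) - 67*86 = (6 - 1*3) - 67*86 = (6 - 3) - 5762 = 3 - 5762 = -5759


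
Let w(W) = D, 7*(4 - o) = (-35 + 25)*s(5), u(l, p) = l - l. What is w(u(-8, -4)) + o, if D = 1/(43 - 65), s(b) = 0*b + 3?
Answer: 1269/154 ≈ 8.2403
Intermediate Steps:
u(l, p) = 0
s(b) = 3 (s(b) = 0 + 3 = 3)
o = 58/7 (o = 4 - (-35 + 25)*3/7 = 4 - (-10)*3/7 = 4 - 1/7*(-30) = 4 + 30/7 = 58/7 ≈ 8.2857)
D = -1/22 (D = 1/(-22) = -1/22 ≈ -0.045455)
w(W) = -1/22
w(u(-8, -4)) + o = -1/22 + 58/7 = 1269/154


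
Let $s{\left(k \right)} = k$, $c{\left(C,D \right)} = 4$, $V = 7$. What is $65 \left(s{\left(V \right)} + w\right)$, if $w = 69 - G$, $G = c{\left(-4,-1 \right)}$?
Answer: $4680$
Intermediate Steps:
$G = 4$
$w = 65$ ($w = 69 - 4 = 65$)
$65 \left(s{\left(V \right)} + w\right) = 65 \left(7 + 65\right) = 65 \cdot 72 = 4680$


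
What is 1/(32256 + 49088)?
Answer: 1/81344 ≈ 1.2293e-5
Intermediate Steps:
1/(32256 + 49088) = 1/81344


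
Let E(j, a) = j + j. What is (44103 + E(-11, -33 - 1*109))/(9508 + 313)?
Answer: 44081/9821 ≈ 4.4884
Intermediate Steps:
E(j, a) = 2*j
(44103 + E(-11, -33 - 1*109))/(9508 + 313) = (44103 + 2*(-11))/(9508 + 313) = (44103 - 22)/9821 = 44081*(1/9821) = 44081/9821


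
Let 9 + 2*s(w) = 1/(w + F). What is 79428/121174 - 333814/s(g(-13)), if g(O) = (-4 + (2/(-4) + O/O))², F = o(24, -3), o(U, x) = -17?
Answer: 768548925034/10602725 ≈ 72486.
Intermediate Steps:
F = -17
g(O) = 49/4 (g(O) = (-4 + (2*(-¼) + 1))² = (-4 + (-½ + 1))² = (-4 + ½)² = (-7/2)² = 49/4)
s(w) = -9/2 + 1/(2*(-17 + w)) (s(w) = -9/2 + 1/(2*(w - 17)) = -9/2 + 1/(2*(-17 + w)))
79428/121174 - 333814/s(g(-13)) = 79428/121174 - 333814*2*(-17 + 49/4)/(154 - 9*49/4) = 79428*(1/121174) - 333814*(-19/(2*(154 - 441/4))) = 39714/60587 - 333814/((½)*(-4/19)*(175/4)) = 39714/60587 - 333814/(-175/38) = 39714/60587 - 333814*(-38/175) = 39714/60587 + 12684932/175 = 768548925034/10602725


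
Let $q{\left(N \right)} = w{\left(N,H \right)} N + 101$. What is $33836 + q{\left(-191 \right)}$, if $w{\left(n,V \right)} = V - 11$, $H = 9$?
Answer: $34319$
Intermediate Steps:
$w{\left(n,V \right)} = -11 + V$
$q{\left(N \right)} = 101 - 2 N$ ($q{\left(N \right)} = \left(-11 + 9\right) N + 101 = - 2 N + 101 = 101 - 2 N$)
$33836 + q{\left(-191 \right)} = 33836 + \left(101 - -382\right) = 33836 + \left(101 + 382\right) = 33836 + 483 = 34319$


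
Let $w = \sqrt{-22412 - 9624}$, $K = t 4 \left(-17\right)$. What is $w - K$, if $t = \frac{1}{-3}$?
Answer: $- \frac{68}{3} + 2 i \sqrt{8009} \approx -22.667 + 178.99 i$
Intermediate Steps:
$t = - \frac{1}{3} \approx -0.33333$
$K = \frac{68}{3}$ ($K = \left(- \frac{1}{3}\right) 4 \left(-17\right) = \left(- \frac{4}{3}\right) \left(-17\right) = \frac{68}{3} \approx 22.667$)
$w = 2 i \sqrt{8009}$ ($w = \sqrt{-32036} = 2 i \sqrt{8009} \approx 178.99 i$)
$w - K = 2 i \sqrt{8009} - \frac{68}{3} = - \frac{68}{3} + 2 i \sqrt{8009}$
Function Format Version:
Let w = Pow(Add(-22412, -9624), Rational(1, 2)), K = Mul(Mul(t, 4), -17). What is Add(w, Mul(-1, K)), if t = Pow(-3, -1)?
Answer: Add(Rational(-68, 3), Mul(2, I, Pow(8009, Rational(1, 2)))) ≈ Add(-22.667, Mul(178.99, I))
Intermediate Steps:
t = Rational(-1, 3) ≈ -0.33333
K = Rational(68, 3) (K = Mul(Mul(Rational(-1, 3), 4), -17) = Mul(Rational(-4, 3), -17) = Rational(68, 3) ≈ 22.667)
w = Mul(2, I, Pow(8009, Rational(1, 2))) (w = Pow(-32036, Rational(1, 2)) = Mul(2, I, Pow(8009, Rational(1, 2))) ≈ Mul(178.99, I))
Add(w, Mul(-1, K)) = Add(Mul(2, I, Pow(8009, Rational(1, 2))), Mul(-1, Rational(68, 3))) = Add(Mul(2, I, Pow(8009, Rational(1, 2))), Rational(-68, 3)) = Add(Rational(-68, 3), Mul(2, I, Pow(8009, Rational(1, 2))))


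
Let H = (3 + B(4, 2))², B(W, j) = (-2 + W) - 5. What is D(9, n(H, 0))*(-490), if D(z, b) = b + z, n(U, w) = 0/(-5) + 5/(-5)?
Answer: -3920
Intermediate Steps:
B(W, j) = -7 + W
H = 0 (H = (3 + (-7 + 4))² = (3 - 3)² = 0² = 0)
n(U, w) = -1 (n(U, w) = 0*(-⅕) + 5*(-⅕) = 0 - 1 = -1)
D(9, n(H, 0))*(-490) = (-1 + 9)*(-490) = 8*(-490) = -3920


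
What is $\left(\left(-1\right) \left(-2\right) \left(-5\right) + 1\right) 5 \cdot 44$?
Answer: $-1980$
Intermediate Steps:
$\left(\left(-1\right) \left(-2\right) \left(-5\right) + 1\right) 5 \cdot 44 = \left(2 \left(-5\right) + 1\right) 5 \cdot 44 = \left(-10 + 1\right) 5 \cdot 44 = \left(-9\right) 5 \cdot 44 = \left(-45\right) 44 = -1980$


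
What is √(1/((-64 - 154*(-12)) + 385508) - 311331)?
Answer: I*√11674530595146773/193646 ≈ 557.97*I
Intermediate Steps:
√(1/((-64 - 154*(-12)) + 385508) - 311331) = √(1/((-64 + 1848) + 385508) - 311331) = √(1/(1784 + 385508) - 311331) = √(1/387292 - 311331) = √(-120576005651/387292) = I*√11674530595146773/193646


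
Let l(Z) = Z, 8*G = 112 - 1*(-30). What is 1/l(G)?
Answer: 4/71 ≈ 0.056338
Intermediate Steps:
G = 71/4 (G = (112 - 1*(-30))/8 = (112 + 30)/8 = (⅛)*142 = 71/4 ≈ 17.750)
1/l(G) = 1/(71/4) = 4/71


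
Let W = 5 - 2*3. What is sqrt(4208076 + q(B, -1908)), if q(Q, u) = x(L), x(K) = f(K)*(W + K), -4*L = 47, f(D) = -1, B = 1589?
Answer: sqrt(16832355)/2 ≈ 2051.4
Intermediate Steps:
W = -1 (W = 5 - 6 = -1)
L = -47/4 (L = -1/4*47 = -47/4 ≈ -11.750)
x(K) = 1 - K (x(K) = -(-1 + K) = 1 - K)
q(Q, u) = 51/4 (q(Q, u) = 1 - 1*(-47/4) = 1 + 47/4 = 51/4)
sqrt(4208076 + q(B, -1908)) = sqrt(4208076 + 51/4) = sqrt(16832355/4) = sqrt(16832355)/2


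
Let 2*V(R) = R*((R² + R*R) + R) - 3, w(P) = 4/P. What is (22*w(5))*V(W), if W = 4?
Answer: 6204/5 ≈ 1240.8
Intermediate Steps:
V(R) = -3/2 + R*(R + 2*R²)/2 (V(R) = (R*((R² + R*R) + R) - 3)/2 = (R*((R² + R²) + R) - 3)/2 = (R*(2*R² + R) - 3)/2 = (R*(R + 2*R²) - 3)/2 = (-3 + R*(R + 2*R²))/2 = -3/2 + R*(R + 2*R²)/2)
(22*w(5))*V(W) = (22*(4/5))*(-3/2 + 4³ + (½)*4²) = (22*(4*(⅕)))*(-3/2 + 64 + (½)*16) = (22*(⅘))*(-3/2 + 64 + 8) = (88/5)*(141/2) = 6204/5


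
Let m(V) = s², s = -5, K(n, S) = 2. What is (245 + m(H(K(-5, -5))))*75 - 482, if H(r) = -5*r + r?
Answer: 19768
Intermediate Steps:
H(r) = -4*r
m(V) = 25 (m(V) = (-5)² = 25)
(245 + m(H(K(-5, -5))))*75 - 482 = (245 + 25)*75 - 482 = 270*75 - 482 = 20250 - 482 = 19768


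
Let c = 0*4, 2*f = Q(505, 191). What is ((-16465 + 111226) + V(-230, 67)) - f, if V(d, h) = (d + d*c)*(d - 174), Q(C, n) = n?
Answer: 375171/2 ≈ 1.8759e+5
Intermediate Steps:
f = 191/2 (f = (½)*191 = 191/2 ≈ 95.500)
c = 0
V(d, h) = d*(-174 + d) (V(d, h) = (d + d*0)*(d - 174) = (d + 0)*(-174 + d) = d*(-174 + d))
((-16465 + 111226) + V(-230, 67)) - f = ((-16465 + 111226) - 230*(-174 - 230)) - 1*191/2 = (94761 - 230*(-404)) - 191/2 = (94761 + 92920) - 191/2 = 187681 - 191/2 = 375171/2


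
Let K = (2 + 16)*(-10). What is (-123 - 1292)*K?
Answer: 254700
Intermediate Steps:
K = -180 (K = 18*(-10) = -180)
(-123 - 1292)*K = (-123 - 1292)*(-180) = -1415*(-180) = 254700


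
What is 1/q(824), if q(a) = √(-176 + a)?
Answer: √2/36 ≈ 0.039284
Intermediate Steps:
1/q(824) = 1/(√(-176 + 824)) = 1/(√648) = 1/(18*√2) = √2/36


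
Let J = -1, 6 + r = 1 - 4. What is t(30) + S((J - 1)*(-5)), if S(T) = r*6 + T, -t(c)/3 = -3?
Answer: -35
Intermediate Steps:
r = -9 (r = -6 + (1 - 4) = -6 - 3 = -9)
t(c) = 9 (t(c) = -3*(-3) = 9)
S(T) = -54 + T (S(T) = -9*6 + T = -54 + T)
t(30) + S((J - 1)*(-5)) = 9 + (-54 + (-1 - 1)*(-5)) = 9 + (-54 - 2*(-5)) = 9 + (-54 + 10) = 9 - 44 = -35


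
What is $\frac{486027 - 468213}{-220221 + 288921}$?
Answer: $\frac{2969}{11450} \approx 0.2593$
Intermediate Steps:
$\frac{486027 - 468213}{-220221 + 288921} = \frac{17814}{68700} = 17814 \cdot \frac{1}{68700} = \frac{2969}{11450}$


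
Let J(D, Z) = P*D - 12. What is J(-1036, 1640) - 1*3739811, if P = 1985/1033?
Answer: -3865293619/1033 ≈ -3.7418e+6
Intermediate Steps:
P = 1985/1033 (P = 1985*(1/1033) = 1985/1033 ≈ 1.9216)
J(D, Z) = -12 + 1985*D/1033 (J(D, Z) = 1985*D/1033 - 12 = -12 + 1985*D/1033)
J(-1036, 1640) - 1*3739811 = (-12 + (1985/1033)*(-1036)) - 1*3739811 = (-12 - 2056460/1033) - 3739811 = -2068856/1033 - 3739811 = -3865293619/1033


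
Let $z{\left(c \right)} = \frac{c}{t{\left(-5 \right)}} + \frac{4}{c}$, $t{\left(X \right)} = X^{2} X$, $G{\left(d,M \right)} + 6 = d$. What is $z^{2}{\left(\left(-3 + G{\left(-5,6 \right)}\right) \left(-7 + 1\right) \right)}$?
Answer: $\frac{2686321}{6890625} \approx 0.38985$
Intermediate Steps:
$G{\left(d,M \right)} = -6 + d$
$t{\left(X \right)} = X^{3}$
$z{\left(c \right)} = \frac{4}{c} - \frac{c}{125}$ ($z{\left(c \right)} = \frac{c}{\left(-5\right)^{3}} + \frac{4}{c} = \frac{c}{-125} + \frac{4}{c} = c \left(- \frac{1}{125}\right) + \frac{4}{c} = - \frac{c}{125} + \frac{4}{c} = \frac{4}{c} - \frac{c}{125}$)
$z^{2}{\left(\left(-3 + G{\left(-5,6 \right)}\right) \left(-7 + 1\right) \right)} = \left(\frac{4}{\left(-3 - 11\right) \left(-7 + 1\right)} - \frac{\left(-3 - 11\right) \left(-7 + 1\right)}{125}\right)^{2} = \left(\frac{4}{\left(-3 - 11\right) \left(-6\right)} - \frac{\left(-3 - 11\right) \left(-6\right)}{125}\right)^{2} = \left(\frac{4}{\left(-14\right) \left(-6\right)} - \frac{\left(-14\right) \left(-6\right)}{125}\right)^{2} = \left(\frac{4}{84} - \frac{84}{125}\right)^{2} = \left(4 \cdot \frac{1}{84} - \frac{84}{125}\right)^{2} = \left(\frac{1}{21} - \frac{84}{125}\right)^{2} = \left(- \frac{1639}{2625}\right)^{2} = \frac{2686321}{6890625}$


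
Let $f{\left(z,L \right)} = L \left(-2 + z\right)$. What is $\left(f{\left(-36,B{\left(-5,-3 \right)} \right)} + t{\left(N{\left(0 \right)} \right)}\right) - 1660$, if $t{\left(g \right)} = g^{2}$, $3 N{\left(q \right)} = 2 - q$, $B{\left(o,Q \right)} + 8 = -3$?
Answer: $- \frac{11174}{9} \approx -1241.6$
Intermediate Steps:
$B{\left(o,Q \right)} = -11$ ($B{\left(o,Q \right)} = -8 - 3 = -11$)
$N{\left(q \right)} = \frac{2}{3} - \frac{q}{3}$ ($N{\left(q \right)} = \frac{2 - q}{3} = \frac{2}{3} - \frac{q}{3}$)
$\left(f{\left(-36,B{\left(-5,-3 \right)} \right)} + t{\left(N{\left(0 \right)} \right)}\right) - 1660 = \left(- 11 \left(-2 - 36\right) + \left(\frac{2}{3} - 0\right)^{2}\right) - 1660 = \left(\left(-11\right) \left(-38\right) + \left(\frac{2}{3} + 0\right)^{2}\right) - 1660 = \left(418 + \left(\frac{2}{3}\right)^{2}\right) - 1660 = \left(418 + \frac{4}{9}\right) - 1660 = \frac{3766}{9} - 1660 = - \frac{11174}{9}$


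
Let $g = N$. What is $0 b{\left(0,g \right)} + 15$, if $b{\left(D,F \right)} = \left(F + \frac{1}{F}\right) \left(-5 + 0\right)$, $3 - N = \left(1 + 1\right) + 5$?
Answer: $15$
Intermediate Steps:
$N = -4$ ($N = 3 - \left(\left(1 + 1\right) + 5\right) = 3 - \left(2 + 5\right) = 3 - 7 = -4$)
$g = -4$
$b{\left(D,F \right)} = - 5 F - \frac{5}{F}$ ($b{\left(D,F \right)} = \left(F + \frac{1}{F}\right) \left(-5\right) = - 5 F - \frac{5}{F}$)
$0 b{\left(0,g \right)} + 15 = 0 \left(\left(-5\right) \left(-4\right) - \frac{5}{-4}\right) + 15 = 0 \left(20 - - \frac{5}{4}\right) + 15 = 0 \left(20 + \frac{5}{4}\right) + 15 = 0 \cdot \frac{85}{4} + 15 = 0 + 15 = 15$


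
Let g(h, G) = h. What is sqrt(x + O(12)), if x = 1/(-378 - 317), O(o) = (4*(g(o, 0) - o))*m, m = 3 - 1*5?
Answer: I*sqrt(695)/695 ≈ 0.037932*I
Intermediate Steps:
m = -2 (m = 3 - 5 = -2)
O(o) = 0 (O(o) = (4*(o - o))*(-2) = (4*0)*(-2) = 0*(-2) = 0)
x = -1/695 (x = 1/(-695) = -1/695 ≈ -0.0014388)
sqrt(x + O(12)) = sqrt(-1/695 + 0) = sqrt(-1/695) = I*sqrt(695)/695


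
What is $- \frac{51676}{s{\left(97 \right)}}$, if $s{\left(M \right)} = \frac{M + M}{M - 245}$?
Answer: $\frac{3824024}{97} \approx 39423.0$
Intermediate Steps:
$s{\left(M \right)} = \frac{2 M}{-245 + M}$
$- \frac{51676}{s{\left(97 \right)}} = - \frac{51676}{2 \cdot 97 \frac{1}{-245 + 97}} = - \frac{51676}{2 \cdot 97 \frac{1}{-148}} = - \frac{51676}{2 \cdot 97 \left(- \frac{1}{148}\right)} = - \frac{51676}{- \frac{97}{74}} = \left(-51676\right) \left(- \frac{74}{97}\right) = \frac{3824024}{97}$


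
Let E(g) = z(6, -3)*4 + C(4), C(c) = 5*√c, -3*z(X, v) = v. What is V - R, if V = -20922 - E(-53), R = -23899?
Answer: 2963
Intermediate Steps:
z(X, v) = -v/3
E(g) = 14 (E(g) = -⅓*(-3)*4 + 5*√4 = 1*4 + 5*2 = 4 + 10 = 14)
V = -20936 (V = -20922 - 1*14 = -20922 - 14 = -20936)
V - R = -20936 - 1*(-23899) = -20936 + 23899 = 2963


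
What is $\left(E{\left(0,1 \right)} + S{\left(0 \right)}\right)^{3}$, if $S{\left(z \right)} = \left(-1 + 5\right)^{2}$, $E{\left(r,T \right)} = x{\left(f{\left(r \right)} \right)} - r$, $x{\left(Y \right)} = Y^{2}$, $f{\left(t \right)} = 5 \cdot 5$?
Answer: $263374721$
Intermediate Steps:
$f{\left(t \right)} = 25$
$E{\left(r,T \right)} = 625 - r$ ($E{\left(r,T \right)} = 25^{2} - r = 625 - r$)
$S{\left(z \right)} = 16$ ($S{\left(z \right)} = 4^{2} = 16$)
$\left(E{\left(0,1 \right)} + S{\left(0 \right)}\right)^{3} = \left(\left(625 - 0\right) + 16\right)^{3} = \left(\left(625 + 0\right) + 16\right)^{3} = \left(625 + 16\right)^{3} = 641^{3} = 263374721$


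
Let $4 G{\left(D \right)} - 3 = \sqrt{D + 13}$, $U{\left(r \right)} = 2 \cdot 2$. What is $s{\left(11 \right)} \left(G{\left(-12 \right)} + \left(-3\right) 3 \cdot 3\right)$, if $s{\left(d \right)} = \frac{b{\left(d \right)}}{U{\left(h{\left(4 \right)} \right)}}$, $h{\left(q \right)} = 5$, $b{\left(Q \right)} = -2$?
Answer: $13$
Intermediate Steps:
$U{\left(r \right)} = 4$
$G{\left(D \right)} = \frac{3}{4} + \frac{\sqrt{13 + D}}{4}$ ($G{\left(D \right)} = \frac{3}{4} + \frac{\sqrt{D + 13}}{4} = \frac{3}{4} + \frac{\sqrt{13 + D}}{4}$)
$s{\left(d \right)} = - \frac{1}{2}$ ($s{\left(d \right)} = - \frac{2}{4} = \left(-2\right) \frac{1}{4} = - \frac{1}{2}$)
$s{\left(11 \right)} \left(G{\left(-12 \right)} + \left(-3\right) 3 \cdot 3\right) = - \frac{\left(\frac{3}{4} + \frac{\sqrt{13 - 12}}{4}\right) + \left(-3\right) 3 \cdot 3}{2} = - \frac{\left(\frac{3}{4} + \frac{\sqrt{1}}{4}\right) - 27}{2} = - \frac{\left(\frac{3}{4} + \frac{1}{4} \cdot 1\right) - 27}{2} = - \frac{\left(\frac{3}{4} + \frac{1}{4}\right) - 27}{2} = - \frac{1 - 27}{2} = \left(- \frac{1}{2}\right) \left(-26\right) = 13$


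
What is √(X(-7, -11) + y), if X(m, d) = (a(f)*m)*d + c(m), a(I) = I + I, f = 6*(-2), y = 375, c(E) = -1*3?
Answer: 6*I*√41 ≈ 38.419*I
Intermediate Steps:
c(E) = -3
f = -12
a(I) = 2*I
X(m, d) = -3 - 24*d*m (X(m, d) = ((2*(-12))*m)*d - 3 = (-24*m)*d - 3 = -24*d*m - 3 = -3 - 24*d*m)
√(X(-7, -11) + y) = √((-3 - 24*(-11)*(-7)) + 375) = √((-3 - 1848) + 375) = √(-1851 + 375) = √(-1476) = 6*I*√41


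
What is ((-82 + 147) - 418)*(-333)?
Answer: 117549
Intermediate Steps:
((-82 + 147) - 418)*(-333) = (65 - 418)*(-333) = -353*(-333) = 117549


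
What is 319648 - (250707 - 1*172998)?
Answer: 241939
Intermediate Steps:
319648 - (250707 - 1*172998) = 319648 - (250707 - 172998) = 319648 - 1*77709 = 319648 - 77709 = 241939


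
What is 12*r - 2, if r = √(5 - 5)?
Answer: -2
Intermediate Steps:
r = 0 (r = √0 = 0)
12*r - 2 = 12*0 - 2 = 0 - 2 = -2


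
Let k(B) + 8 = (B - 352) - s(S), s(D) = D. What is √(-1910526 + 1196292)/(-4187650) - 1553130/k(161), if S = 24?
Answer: 1553130/223 - I*√714234/4187650 ≈ 6964.7 - 0.00020181*I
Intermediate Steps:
k(B) = -384 + B (k(B) = -8 + ((B - 352) - 1*24) = -8 + ((-352 + B) - 24) = -8 + (-376 + B) = -384 + B)
√(-1910526 + 1196292)/(-4187650) - 1553130/k(161) = √(-1910526 + 1196292)/(-4187650) - 1553130/(-384 + 161) = √(-714234)*(-1/4187650) - 1553130/(-223) = (I*√714234)*(-1/4187650) - 1553130*(-1/223) = -I*√714234/4187650 + 1553130/223 = 1553130/223 - I*√714234/4187650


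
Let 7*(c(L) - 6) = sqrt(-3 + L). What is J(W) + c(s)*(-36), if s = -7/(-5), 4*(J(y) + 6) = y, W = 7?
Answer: -881/4 - 72*I*sqrt(10)/35 ≈ -220.25 - 6.5053*I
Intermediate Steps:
J(y) = -6 + y/4
s = 7/5 (s = -7*(-1/5) = 7/5 ≈ 1.4000)
c(L) = 6 + sqrt(-3 + L)/7
J(W) + c(s)*(-36) = (-6 + (1/4)*7) + (6 + sqrt(-3 + 7/5)/7)*(-36) = (-6 + 7/4) + (6 + sqrt(-8/5)/7)*(-36) = -17/4 + (6 + (2*I*sqrt(10)/5)/7)*(-36) = -17/4 + (6 + 2*I*sqrt(10)/35)*(-36) = -17/4 + (-216 - 72*I*sqrt(10)/35) = -881/4 - 72*I*sqrt(10)/35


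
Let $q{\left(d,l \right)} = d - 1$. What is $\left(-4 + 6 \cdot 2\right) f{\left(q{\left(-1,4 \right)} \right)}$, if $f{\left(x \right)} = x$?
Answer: $-16$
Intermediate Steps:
$q{\left(d,l \right)} = -1 + d$
$\left(-4 + 6 \cdot 2\right) f{\left(q{\left(-1,4 \right)} \right)} = \left(-4 + 6 \cdot 2\right) \left(-1 - 1\right) = \left(-4 + 12\right) \left(-2\right) = 8 \left(-2\right) = -16$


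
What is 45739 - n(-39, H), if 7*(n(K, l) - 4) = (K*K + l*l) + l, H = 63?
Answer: 314592/7 ≈ 44942.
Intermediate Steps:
n(K, l) = 4 + l/7 + K**2/7 + l**2/7 (n(K, l) = 4 + ((K*K + l*l) + l)/7 = 4 + ((K**2 + l**2) + l)/7 = 4 + (l + K**2 + l**2)/7 = 4 + (l/7 + K**2/7 + l**2/7) = 4 + l/7 + K**2/7 + l**2/7)
45739 - n(-39, H) = 45739 - (4 + (1/7)*63 + (1/7)*(-39)**2 + (1/7)*63**2) = 45739 - (4 + 9 + (1/7)*1521 + (1/7)*3969) = 45739 - (4 + 9 + 1521/7 + 567) = 45739 - 1*5581/7 = 45739 - 5581/7 = 314592/7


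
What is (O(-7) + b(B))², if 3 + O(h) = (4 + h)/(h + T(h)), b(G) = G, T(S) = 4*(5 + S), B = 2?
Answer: 16/25 ≈ 0.64000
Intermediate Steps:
T(S) = 20 + 4*S
O(h) = -3 + (4 + h)/(20 + 5*h) (O(h) = -3 + (4 + h)/(h + (20 + 4*h)) = -3 + (4 + h)/(20 + 5*h))
(O(-7) + b(B))² = (-14/5 + 2)² = (-⅘)² = 16/25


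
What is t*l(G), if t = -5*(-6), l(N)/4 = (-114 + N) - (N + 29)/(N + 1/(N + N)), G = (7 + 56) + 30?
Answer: -46316520/17299 ≈ -2677.4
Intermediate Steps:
G = 93 (G = 63 + 30 = 93)
l(N) = -456 + 4*N - 4*(29 + N)/(N + 1/(2*N)) (l(N) = 4*((-114 + N) - (N + 29)/(N + 1/(N + N))) = 4*((-114 + N) - (29 + N)/(N + 1/(2*N))) = 4*(-114 + N - (29 + N)/(N + 1/(2*N))) = -456 + 4*N - 4*(29 + N)/(N + 1/(2*N)))
t = 30
t*l(G) = 30*(4*(-114 - 230*93² - 57*93 + 2*93³)/(1 + 2*93²)) = 30*(4*(-114 - 230*8649 - 5301 + 2*804357)/(1 + 2*8649)) = 30*(4*(-114 - 1989270 - 5301 + 1608714)/(1 + 17298)) = 30*(4*(-385971)/17299) = 30*(4*(1/17299)*(-385971)) = 30*(-1543884/17299) = -46316520/17299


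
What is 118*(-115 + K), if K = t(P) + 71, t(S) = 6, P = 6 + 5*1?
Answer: -4484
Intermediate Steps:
P = 11 (P = 6 + 5 = 11)
K = 77 (K = 6 + 71 = 77)
118*(-115 + K) = 118*(-115 + 77) = 118*(-38) = -4484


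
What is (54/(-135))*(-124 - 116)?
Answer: 96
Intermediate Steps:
(54/(-135))*(-124 - 116) = (54*(-1/135))*(-240) = -⅖*(-240) = 96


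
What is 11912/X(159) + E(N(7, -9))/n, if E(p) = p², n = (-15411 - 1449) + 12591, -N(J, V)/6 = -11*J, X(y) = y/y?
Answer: 16879628/1423 ≈ 11862.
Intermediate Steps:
X(y) = 1
N(J, V) = 66*J (N(J, V) = -(-66)*J = 66*J)
n = -4269 (n = -16860 + 12591 = -4269)
11912/X(159) + E(N(7, -9))/n = 11912/1 + (66*7)²/(-4269) = 11912*1 + 462²*(-1/4269) = 11912 + 213444*(-1/4269) = 11912 - 71148/1423 = 16879628/1423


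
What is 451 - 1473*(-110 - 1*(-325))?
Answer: -316244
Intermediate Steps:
451 - 1473*(-110 - 1*(-325)) = 451 - 1473*(-110 + 325) = 451 - 1473*215 = 451 - 316695 = -316244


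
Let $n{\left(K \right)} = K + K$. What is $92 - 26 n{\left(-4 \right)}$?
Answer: $300$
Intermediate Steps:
$n{\left(K \right)} = 2 K$
$92 - 26 n{\left(-4 \right)} = 92 - 26 \cdot 2 \left(-4\right) = 92 - -208 = 92 + 208 = 300$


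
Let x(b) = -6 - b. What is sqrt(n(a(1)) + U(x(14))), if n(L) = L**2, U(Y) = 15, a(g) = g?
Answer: 4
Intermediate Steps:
sqrt(n(a(1)) + U(x(14))) = sqrt(1**2 + 15) = sqrt(1 + 15) = sqrt(16) = 4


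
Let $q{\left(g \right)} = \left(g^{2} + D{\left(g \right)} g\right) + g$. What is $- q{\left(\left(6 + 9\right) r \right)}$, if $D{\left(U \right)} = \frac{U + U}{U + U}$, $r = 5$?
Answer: $-5775$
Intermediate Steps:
$D{\left(U \right)} = 1$ ($D{\left(U \right)} = \frac{2 U}{2 U} = 2 U \frac{1}{2 U} = 1$)
$q{\left(g \right)} = g^{2} + 2 g$ ($q{\left(g \right)} = \left(g^{2} + 1 g\right) + g = \left(g^{2} + g\right) + g = \left(g + g^{2}\right) + g = g^{2} + 2 g$)
$- q{\left(\left(6 + 9\right) r \right)} = - \left(6 + 9\right) 5 \left(2 + \left(6 + 9\right) 5\right) = - 15 \cdot 5 \left(2 + 15 \cdot 5\right) = - 75 \left(2 + 75\right) = - 75 \cdot 77 = \left(-1\right) 5775 = -5775$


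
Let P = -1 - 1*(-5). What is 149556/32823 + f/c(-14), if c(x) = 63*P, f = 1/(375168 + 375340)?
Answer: 448971898313/98535696336 ≈ 4.5564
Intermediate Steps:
P = 4 (P = -1 + 5 = 4)
f = 1/750508 ≈ 1.3324e-6
c(x) = 252 (c(x) = 63*4 = 252)
149556/32823 + f/c(-14) = 149556/32823 + (1/750508)/252 = 149556*(1/32823) + (1/750508)*(1/252) = 49852/10941 + 1/189128016 = 448971898313/98535696336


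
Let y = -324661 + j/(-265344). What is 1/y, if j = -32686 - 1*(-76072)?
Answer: -44224/14357815295 ≈ -3.0801e-6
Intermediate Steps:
j = 43386 (j = -32686 + 76072 = 43386)
y = -14357815295/44224 (y = -324661 + 43386/(-265344) = -324661 + 43386*(-1/265344) = -324661 - 7231/44224 = -14357815295/44224 ≈ -3.2466e+5)
1/y = 1/(-14357815295/44224) = -44224/14357815295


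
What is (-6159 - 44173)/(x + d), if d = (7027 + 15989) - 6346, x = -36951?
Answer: 50332/20281 ≈ 2.4817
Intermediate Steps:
d = 16670 (d = 23016 - 6346 = 16670)
(-6159 - 44173)/(x + d) = (-6159 - 44173)/(-36951 + 16670) = -50332/(-20281) = -50332*(-1/20281) = 50332/20281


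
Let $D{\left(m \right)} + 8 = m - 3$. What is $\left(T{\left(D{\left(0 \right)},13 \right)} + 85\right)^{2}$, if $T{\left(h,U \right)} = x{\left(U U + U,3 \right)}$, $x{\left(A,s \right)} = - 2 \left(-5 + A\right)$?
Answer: $72361$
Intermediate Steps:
$D{\left(m \right)} = -11 + m$ ($D{\left(m \right)} = -8 + \left(m - 3\right) = -8 + \left(-3 + m\right) = -11 + m$)
$x{\left(A,s \right)} = 10 - 2 A$
$T{\left(h,U \right)} = 10 - 2 U - 2 U^{2}$ ($T{\left(h,U \right)} = 10 - 2 \left(U U + U\right) = 10 - 2 \left(U^{2} + U\right) = 10 - 2 \left(U + U^{2}\right) = 10 - \left(2 U + 2 U^{2}\right) = 10 - 2 U - 2 U^{2}$)
$\left(T{\left(D{\left(0 \right)},13 \right)} + 85\right)^{2} = \left(\left(10 - 26 \left(1 + 13\right)\right) + 85\right)^{2} = \left(\left(10 - 26 \cdot 14\right) + 85\right)^{2} = \left(\left(10 - 364\right) + 85\right)^{2} = \left(-354 + 85\right)^{2} = \left(-269\right)^{2} = 72361$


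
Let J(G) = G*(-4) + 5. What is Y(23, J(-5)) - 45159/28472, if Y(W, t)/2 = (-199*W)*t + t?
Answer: -6514438759/28472 ≈ -2.2880e+5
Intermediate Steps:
J(G) = 5 - 4*G (J(G) = -4*G + 5 = 5 - 4*G)
Y(W, t) = 2*t - 398*W*t (Y(W, t) = 2*((-199*W)*t + t) = 2*(-199*W*t + t) = 2*(t - 199*W*t) = 2*t - 398*W*t)
Y(23, J(-5)) - 45159/28472 = 2*(5 - 4*(-5))*(1 - 199*23) - 45159/28472 = 2*(5 + 20)*(1 - 4577) - 45159/28472 = 2*25*(-4576) - 1*45159/28472 = -228800 - 45159/28472 = -6514438759/28472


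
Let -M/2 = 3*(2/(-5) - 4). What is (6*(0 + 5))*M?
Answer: 792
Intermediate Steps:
M = 132/5 (M = -6*(2/(-5) - 4) = -6*(2*(-⅕) - 4) = -6*(-⅖ - 4) = -6*(-22)/5 = -2*(-66/5) = 132/5 ≈ 26.400)
(6*(0 + 5))*M = (6*(0 + 5))*(132/5) = (6*5)*(132/5) = 30*(132/5) = 792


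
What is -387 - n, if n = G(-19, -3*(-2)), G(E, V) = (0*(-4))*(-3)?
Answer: -387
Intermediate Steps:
G(E, V) = 0 (G(E, V) = 0*(-3) = 0)
n = 0
-387 - n = -387 - 1*0 = -387 + 0 = -387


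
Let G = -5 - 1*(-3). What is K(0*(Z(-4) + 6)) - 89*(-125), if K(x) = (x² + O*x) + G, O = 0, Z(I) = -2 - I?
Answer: 11123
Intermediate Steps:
G = -2 (G = -5 + 3 = -2)
K(x) = -2 + x² (K(x) = (x² + 0*x) - 2 = (x² + 0) - 2 = x² - 2 = -2 + x²)
K(0*(Z(-4) + 6)) - 89*(-125) = (-2 + (0*((-2 - 1*(-4)) + 6))²) - 89*(-125) = (-2 + (0*((-2 + 4) + 6))²) + 11125 = (-2 + (0*(2 + 6))²) + 11125 = (-2 + (0*8)²) + 11125 = (-2 + 0²) + 11125 = (-2 + 0) + 11125 = -2 + 11125 = 11123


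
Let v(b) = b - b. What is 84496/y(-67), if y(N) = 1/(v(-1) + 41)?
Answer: 3464336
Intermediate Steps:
v(b) = 0
y(N) = 1/41 (y(N) = 1/(0 + 41) = 1/41)
84496/y(-67) = 84496/(1/41) = 84496*41 = 3464336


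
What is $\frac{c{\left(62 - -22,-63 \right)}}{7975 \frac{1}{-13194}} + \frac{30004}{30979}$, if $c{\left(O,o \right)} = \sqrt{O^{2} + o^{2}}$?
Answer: $- \frac{656586082}{3800885} \approx -172.75$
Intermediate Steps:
$\frac{c{\left(62 - -22,-63 \right)}}{7975 \frac{1}{-13194}} + \frac{30004}{30979} = \frac{\sqrt{\left(62 - -22\right)^{2} + \left(-63\right)^{2}}}{7975 \frac{1}{-13194}} + \frac{30004}{30979} = \frac{\sqrt{\left(62 + 22\right)^{2} + 3969}}{7975 \left(- \frac{1}{13194}\right)} + 30004 \cdot \frac{1}{30979} = \frac{\sqrt{84^{2} + 3969}}{- \frac{7975}{13194}} + \frac{2308}{2383} = \sqrt{7056 + 3969} \left(- \frac{13194}{7975}\right) + \frac{2308}{2383} = \sqrt{11025} \left(- \frac{13194}{7975}\right) + \frac{2308}{2383} = 105 \left(- \frac{13194}{7975}\right) + \frac{2308}{2383} = - \frac{277074}{1595} + \frac{2308}{2383} = - \frac{656586082}{3800885}$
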